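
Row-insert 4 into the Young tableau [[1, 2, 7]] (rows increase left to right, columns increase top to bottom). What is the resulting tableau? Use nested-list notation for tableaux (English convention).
[[1, 2, 4], [7]]

In row 1, 4 replaces 7 (the leftmost entry greater than 4); 7 is bumped to row 2. 7 starts a new row 2. The new tableau is [[1, 2, 4], [7]].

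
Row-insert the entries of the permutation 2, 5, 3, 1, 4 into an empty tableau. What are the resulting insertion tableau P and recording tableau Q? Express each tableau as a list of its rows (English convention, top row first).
P = [[1, 3, 4], [2], [5]], Q = [[1, 2, 5], [3], [4]]

Insert each entry of the permutation into P by Schensted row insertion, recording in Q the position of each new cell.

Insert 2: appended to row 1. P = [[2]], Q = [[1]].
Insert 5: appended to row 1. P = [[2, 5]], Q = [[1, 2]].
Insert 3: 3 bumps 5 from row 1; 5 starts row 2. P = [[2, 3], [5]], Q = [[1, 2], [3]].
Insert 1: 1 bumps 2 from row 1; 2 bumps 5 from row 2; 5 starts row 3. P = [[1, 3], [2], [5]], Q = [[1, 2], [3], [4]].
Insert 4: appended to row 1. P = [[1, 3, 4], [2], [5]], Q = [[1, 2, 5], [3], [4]].

So P = [[1, 3, 4], [2], [5]], Q = [[1, 2, 5], [3], [4]].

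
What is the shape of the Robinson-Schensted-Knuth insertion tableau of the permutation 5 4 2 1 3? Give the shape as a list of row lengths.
Row-insert each entry into an empty tableau.

After inserting 5: P = [[5]].
After inserting 4: P = [[4], [5]].
After inserting 2: P = [[2], [4], [5]].
After inserting 1: P = [[1], [2], [4], [5]].
After inserting 3: P = [[1, 3], [2], [4], [5]].

The final insertion tableau P = [[1, 3], [2], [4], [5]] has shape [2, 1, 1, 1].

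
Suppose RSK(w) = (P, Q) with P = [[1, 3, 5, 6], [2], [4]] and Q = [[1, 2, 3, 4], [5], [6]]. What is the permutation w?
2 4 5 6 3 1

Reverse RSK: for i = n, n-1, ..., 1, locate i in Q, remove the corresponding corner cell from P, and reverse-bump its entry up through P; the value ejected from row 1 is w(i).

So w = 2 4 5 6 3 1.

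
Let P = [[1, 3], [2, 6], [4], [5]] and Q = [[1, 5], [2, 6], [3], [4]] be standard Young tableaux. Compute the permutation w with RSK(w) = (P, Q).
5 4 2 1 6 3

Reverse the RSK construction: for i from n down to 1, find the cell of Q containing i, remove the entry at that cell from P, and reverse-bump it up through P; the value ejected from row 1 is w(i).

Step i=6: Q has 6 at row 2, column 2; remove 6 from row 2 of P and reverse-bump: 6 enters row 1 and ejects 3. So w(6) = 3. P is now [[1, 6], [2], [4], [5]].
Step i=5: Q has 5 at row 1, column 2; remove that cell from P, ejecting 6. So w(5) = 6. P is now [[1], [2], [4], [5]].
Step i=4: Q has 4 at row 4, column 1; remove 5 from row 4 of P and reverse-bump: 5 enters row 3 and ejects 4; 4 enters row 2 and ejects 2; 2 enters row 1 and ejects 1. So w(4) = 1. P is now [[2], [4], [5]].
Step i=3: Q has 3 at row 3, column 1; remove 5 from row 3 of P and reverse-bump: 5 enters row 2 and ejects 4; 4 enters row 1 and ejects 2. So w(3) = 2. P is now [[4], [5]].
Step i=2: Q has 2 at row 2, column 1; remove 5 from row 2 of P and reverse-bump: 5 enters row 1 and ejects 4. So w(2) = 4. P is now [[5]].
Step i=1: Q has 1 at row 1, column 1; remove that cell from P, ejecting 5. So w(1) = 5. P is now [].

So w = 5 4 2 1 6 3.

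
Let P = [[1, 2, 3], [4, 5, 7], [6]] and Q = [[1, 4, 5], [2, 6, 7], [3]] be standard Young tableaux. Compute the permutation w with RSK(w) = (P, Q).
6 4 1 5 7 2 3

Reverse the RSK construction: for i from n down to 1, find the cell of Q containing i, remove the entry at that cell from P, and reverse-bump it up through P; the value ejected from row 1 is w(i).

Step i=7: Q has 7 at row 2, column 3; remove 7 from row 2 of P and reverse-bump: 7 enters row 1 and ejects 3. So w(7) = 3. P is now [[1, 2, 7], [4, 5], [6]].
Step i=6: Q has 6 at row 2, column 2; remove 5 from row 2 of P and reverse-bump: 5 enters row 1 and ejects 2. So w(6) = 2. P is now [[1, 5, 7], [4], [6]].
Step i=5: Q has 5 at row 1, column 3; remove that cell from P, ejecting 7. So w(5) = 7. P is now [[1, 5], [4], [6]].
Step i=4: Q has 4 at row 1, column 2; remove that cell from P, ejecting 5. So w(4) = 5. P is now [[1], [4], [6]].
Step i=3: Q has 3 at row 3, column 1; remove 6 from row 3 of P and reverse-bump: 6 enters row 2 and ejects 4; 4 enters row 1 and ejects 1. So w(3) = 1. P is now [[4], [6]].
Step i=2: Q has 2 at row 2, column 1; remove 6 from row 2 of P and reverse-bump: 6 enters row 1 and ejects 4. So w(2) = 4. P is now [[6]].
Step i=1: Q has 1 at row 1, column 1; remove that cell from P, ejecting 6. So w(1) = 6. P is now [].

So w = 6 4 1 5 7 2 3.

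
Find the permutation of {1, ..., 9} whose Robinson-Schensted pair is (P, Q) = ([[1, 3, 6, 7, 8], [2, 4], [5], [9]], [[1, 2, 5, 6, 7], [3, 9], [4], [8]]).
Reverse the RSK construction: for i from n down to 1, find the cell of Q containing i, remove the entry at that cell from P, and reverse-bump it up through P; the value ejected from row 1 is w(i).

Step i=9: Q has 9 at row 2, column 2; remove 4 from row 2 of P and reverse-bump: 4 enters row 1 and ejects 3. So w(9) = 3. P is now [[1, 4, 6, 7, 8], [2], [5], [9]].
Step i=8: Q has 8 at row 4, column 1; remove 9 from row 4 of P and reverse-bump: 9 enters row 3 and ejects 5; 5 enters row 2 and ejects 2; 2 enters row 1 and ejects 1. So w(8) = 1. P is now [[2, 4, 6, 7, 8], [5], [9]].
Step i=7: Q has 7 at row 1, column 5; remove that cell from P, ejecting 8. So w(7) = 8. P is now [[2, 4, 6, 7], [5], [9]].
Step i=6: Q has 6 at row 1, column 4; remove that cell from P, ejecting 7. So w(6) = 7. P is now [[2, 4, 6], [5], [9]].
Step i=5: Q has 5 at row 1, column 3; remove that cell from P, ejecting 6. So w(5) = 6. P is now [[2, 4], [5], [9]].
Step i=4: Q has 4 at row 3, column 1; remove 9 from row 3 of P and reverse-bump: 9 enters row 2 and ejects 5; 5 enters row 1 and ejects 4. So w(4) = 4. P is now [[2, 5], [9]].
Step i=3: Q has 3 at row 2, column 1; remove 9 from row 2 of P and reverse-bump: 9 enters row 1 and ejects 5. So w(3) = 5. P is now [[2, 9]].
Step i=2: Q has 2 at row 1, column 2; remove that cell from P, ejecting 9. So w(2) = 9. P is now [[2]].
Step i=1: Q has 1 at row 1, column 1; remove that cell from P, ejecting 2. So w(1) = 2. P is now [].

So w = 2 9 5 4 6 7 8 1 3.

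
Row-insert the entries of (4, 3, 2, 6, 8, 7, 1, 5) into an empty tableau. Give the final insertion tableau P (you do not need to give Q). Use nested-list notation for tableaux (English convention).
P = [[1, 5, 7], [2, 6], [3, 8], [4]]

Insert 4: appended to row 1. P = [[4]].
Insert 3: 3 bumps 4 from row 1; 4 starts row 2. P = [[3], [4]].
Insert 2: 2 bumps 3 from row 1; 3 bumps 4 from row 2; 4 starts row 3. P = [[2], [3], [4]].
Insert 6: appended to row 1. P = [[2, 6], [3], [4]].
Insert 8: appended to row 1. P = [[2, 6, 8], [3], [4]].
Insert 7: 7 bumps 8 from row 1; 8 appends to row 2. P = [[2, 6, 7], [3, 8], [4]].
Insert 1: 1 bumps 2 from row 1; 2 bumps 3 from row 2; 3 bumps 4 from row 3; 4 starts row 4. P = [[1, 6, 7], [2, 8], [3], [4]].
Insert 5: 5 bumps 6 from row 1; 6 bumps 8 from row 2; 8 appends to row 3. P = [[1, 5, 7], [2, 6], [3, 8], [4]].

So P = [[1, 5, 7], [2, 6], [3, 8], [4]].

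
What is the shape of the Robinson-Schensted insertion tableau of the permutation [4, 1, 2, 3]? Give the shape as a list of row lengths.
Row-insert each entry into an empty tableau.

After inserting 4: P = [[4]].
After inserting 1: P = [[1], [4]].
After inserting 2: P = [[1, 2], [4]].
After inserting 3: P = [[1, 2, 3], [4]].

The final insertion tableau P = [[1, 2, 3], [4]] has shape [3, 1].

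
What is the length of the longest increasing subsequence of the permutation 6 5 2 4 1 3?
2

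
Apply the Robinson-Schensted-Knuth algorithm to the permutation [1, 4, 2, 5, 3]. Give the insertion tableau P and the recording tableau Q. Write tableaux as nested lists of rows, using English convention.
P = [[1, 2, 3], [4, 5]], Q = [[1, 2, 4], [3, 5]]

Insert each entry of the permutation into P by Schensted row insertion, recording in Q the position of each new cell.

Insert 1: appended to row 1. P = [[1]], Q = [[1]].
Insert 4: appended to row 1. P = [[1, 4]], Q = [[1, 2]].
Insert 2: 2 bumps 4 from row 1; 4 starts row 2. P = [[1, 2], [4]], Q = [[1, 2], [3]].
Insert 5: appended to row 1. P = [[1, 2, 5], [4]], Q = [[1, 2, 4], [3]].
Insert 3: 3 bumps 5 from row 1; 5 appends to row 2. P = [[1, 2, 3], [4, 5]], Q = [[1, 2, 4], [3, 5]].

So P = [[1, 2, 3], [4, 5]], Q = [[1, 2, 4], [3, 5]].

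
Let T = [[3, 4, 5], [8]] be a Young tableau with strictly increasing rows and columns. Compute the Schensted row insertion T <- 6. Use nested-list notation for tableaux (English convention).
[[3, 4, 5, 6], [8]]

6 is larger than every entry of row 1, so it is appended to row 1. The new tableau is [[3, 4, 5, 6], [8]].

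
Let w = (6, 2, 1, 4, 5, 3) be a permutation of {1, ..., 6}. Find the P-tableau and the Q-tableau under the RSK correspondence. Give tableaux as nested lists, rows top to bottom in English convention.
Insert each entry of the permutation into P by Schensted row insertion, recording in Q the position of each new cell.

Insert 6: appended to row 1. P = [[6]].
Insert 2: 2 bumps 6 from row 1; 6 starts row 2. P = [[2], [6]].
Insert 1: 1 bumps 2 from row 1; 2 bumps 6 from row 2; 6 starts row 3. P = [[1], [2], [6]].
Insert 4: appended to row 1. P = [[1, 4], [2], [6]].
Insert 5: appended to row 1. P = [[1, 4, 5], [2], [6]].
Insert 3: 3 bumps 4 from row 1; 4 appends to row 2. P = [[1, 3, 5], [2, 4], [6]].

So P = [[1, 3, 5], [2, 4], [6]], Q = [[1, 4, 5], [2, 6], [3]].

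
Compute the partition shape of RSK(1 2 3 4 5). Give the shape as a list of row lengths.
Row-insert each entry into an empty tableau.

After inserting 1: P = [[1]].
After inserting 2: P = [[1, 2]].
After inserting 3: P = [[1, 2, 3]].
After inserting 4: P = [[1, 2, 3, 4]].
After inserting 5: P = [[1, 2, 3, 4, 5]].

The final insertion tableau P = [[1, 2, 3, 4, 5]] has shape [5].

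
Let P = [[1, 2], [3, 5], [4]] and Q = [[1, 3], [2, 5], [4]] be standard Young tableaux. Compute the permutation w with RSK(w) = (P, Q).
Reverse RSK: for i = n, n-1, ..., 1, locate i in Q, remove the corresponding corner cell from P, and reverse-bump its entry up through P; the value ejected from row 1 is w(i).

So w = 4 3 5 1 2.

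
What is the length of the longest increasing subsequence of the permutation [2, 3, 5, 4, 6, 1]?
4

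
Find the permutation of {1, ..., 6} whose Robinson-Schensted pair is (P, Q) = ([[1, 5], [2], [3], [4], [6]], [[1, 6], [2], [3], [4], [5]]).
6 4 3 2 1 5

Reverse the RSK construction: for i from n down to 1, find the cell of Q containing i, remove the entry at that cell from P, and reverse-bump it up through P; the value ejected from row 1 is w(i).

Step i=6: Q has 6 at row 1, column 2; remove that cell from P, ejecting 5. So w(6) = 5. P is now [[1], [2], [3], [4], [6]].
Step i=5: Q has 5 at row 5, column 1; remove 6 from row 5 of P and reverse-bump: 6 enters row 4 and ejects 4; 4 enters row 3 and ejects 3; 3 enters row 2 and ejects 2; 2 enters row 1 and ejects 1. So w(5) = 1. P is now [[2], [3], [4], [6]].
Step i=4: Q has 4 at row 4, column 1; remove 6 from row 4 of P and reverse-bump: 6 enters row 3 and ejects 4; 4 enters row 2 and ejects 3; 3 enters row 1 and ejects 2. So w(4) = 2. P is now [[3], [4], [6]].
Step i=3: Q has 3 at row 3, column 1; remove 6 from row 3 of P and reverse-bump: 6 enters row 2 and ejects 4; 4 enters row 1 and ejects 3. So w(3) = 3. P is now [[4], [6]].
Step i=2: Q has 2 at row 2, column 1; remove 6 from row 2 of P and reverse-bump: 6 enters row 1 and ejects 4. So w(2) = 4. P is now [[6]].
Step i=1: Q has 1 at row 1, column 1; remove that cell from P, ejecting 6. So w(1) = 6. P is now [].

So w = 6 4 3 2 1 5.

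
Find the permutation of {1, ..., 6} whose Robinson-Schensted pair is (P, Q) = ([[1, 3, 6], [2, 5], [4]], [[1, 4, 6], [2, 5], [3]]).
Reverse the RSK construction: for i from n down to 1, find the cell of Q containing i, remove the entry at that cell from P, and reverse-bump it up through P; the value ejected from row 1 is w(i).

Step i=6: Q has 6 at row 1, column 3; remove that cell from P, ejecting 6. So w(6) = 6. P is now [[1, 3], [2, 5], [4]].
Step i=5: Q has 5 at row 2, column 2; remove 5 from row 2 of P and reverse-bump: 5 enters row 1 and ejects 3. So w(5) = 3. P is now [[1, 5], [2], [4]].
Step i=4: Q has 4 at row 1, column 2; remove that cell from P, ejecting 5. So w(4) = 5. P is now [[1], [2], [4]].
Step i=3: Q has 3 at row 3, column 1; remove 4 from row 3 of P and reverse-bump: 4 enters row 2 and ejects 2; 2 enters row 1 and ejects 1. So w(3) = 1. P is now [[2], [4]].
Step i=2: Q has 2 at row 2, column 1; remove 4 from row 2 of P and reverse-bump: 4 enters row 1 and ejects 2. So w(2) = 2. P is now [[4]].
Step i=1: Q has 1 at row 1, column 1; remove that cell from P, ejecting 4. So w(1) = 4. P is now [].

So w = 4 2 1 5 3 6.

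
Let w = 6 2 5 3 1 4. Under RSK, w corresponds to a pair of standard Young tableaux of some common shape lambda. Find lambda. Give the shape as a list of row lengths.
Row-insert each entry into an empty tableau.

After inserting 6: P = [[6]].
After inserting 2: P = [[2], [6]].
After inserting 5: P = [[2, 5], [6]].
After inserting 3: P = [[2, 3], [5], [6]].
After inserting 1: P = [[1, 3], [2], [5], [6]].
After inserting 4: P = [[1, 3, 4], [2], [5], [6]].

The final insertion tableau P = [[1, 3, 4], [2], [5], [6]] has shape [3, 1, 1, 1].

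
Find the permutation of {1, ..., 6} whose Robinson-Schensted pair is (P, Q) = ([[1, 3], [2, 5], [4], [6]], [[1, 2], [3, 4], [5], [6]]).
4 6 2 5 3 1

Reverse RSK: for i = n, n-1, ..., 1, locate i in Q, remove the corresponding corner cell from P, and reverse-bump its entry up through P; the value ejected from row 1 is w(i).

So w = 4 6 2 5 3 1.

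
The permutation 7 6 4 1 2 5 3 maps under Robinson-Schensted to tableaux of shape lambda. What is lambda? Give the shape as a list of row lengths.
[3, 2, 1, 1]

Row-insert each entry into an empty tableau.

After inserting 7: P = [[7]].
After inserting 6: P = [[6], [7]].
After inserting 4: P = [[4], [6], [7]].
After inserting 1: P = [[1], [4], [6], [7]].
After inserting 2: P = [[1, 2], [4], [6], [7]].
After inserting 5: P = [[1, 2, 5], [4], [6], [7]].
After inserting 3: P = [[1, 2, 3], [4, 5], [6], [7]].

The final insertion tableau P = [[1, 2, 3], [4, 5], [6], [7]] has shape [3, 2, 1, 1].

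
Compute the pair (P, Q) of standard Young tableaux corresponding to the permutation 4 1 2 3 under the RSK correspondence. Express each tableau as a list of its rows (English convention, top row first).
P = [[1, 2, 3], [4]], Q = [[1, 3, 4], [2]]

Insert each entry of the permutation into P by Schensted row insertion, recording in Q the position of each new cell.

Insert 4: appended to row 1. P = [[4]].
Insert 1: 1 bumps 4 from row 1; 4 starts row 2. P = [[1], [4]].
Insert 2: appended to row 1. P = [[1, 2], [4]].
Insert 3: appended to row 1. P = [[1, 2, 3], [4]].

So P = [[1, 2, 3], [4]], Q = [[1, 3, 4], [2]].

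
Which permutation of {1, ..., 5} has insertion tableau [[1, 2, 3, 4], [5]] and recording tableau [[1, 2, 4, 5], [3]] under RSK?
Reverse the RSK construction: for i from n down to 1, find the cell of Q containing i, remove the entry at that cell from P, and reverse-bump it up through P; the value ejected from row 1 is w(i).

Step i=5: Q has 5 at row 1, column 4; remove that cell from P, ejecting 4. So w(5) = 4. P is now [[1, 2, 3], [5]].
Step i=4: Q has 4 at row 1, column 3; remove that cell from P, ejecting 3. So w(4) = 3. P is now [[1, 2], [5]].
Step i=3: Q has 3 at row 2, column 1; remove 5 from row 2 of P and reverse-bump: 5 enters row 1 and ejects 2. So w(3) = 2. P is now [[1, 5]].
Step i=2: Q has 2 at row 1, column 2; remove that cell from P, ejecting 5. So w(2) = 5. P is now [[1]].
Step i=1: Q has 1 at row 1, column 1; remove that cell from P, ejecting 1. So w(1) = 1. P is now [].

So w = 1 5 2 3 4.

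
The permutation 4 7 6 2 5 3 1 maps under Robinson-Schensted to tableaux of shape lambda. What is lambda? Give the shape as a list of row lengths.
Row-insert each entry into an empty tableau.

After inserting 4: P = [[4]].
After inserting 7: P = [[4, 7]].
After inserting 6: P = [[4, 6], [7]].
After inserting 2: P = [[2, 6], [4], [7]].
After inserting 5: P = [[2, 5], [4, 6], [7]].
After inserting 3: P = [[2, 3], [4, 5], [6], [7]].
After inserting 1: P = [[1, 3], [2, 5], [4], [6], [7]].

The final insertion tableau P = [[1, 3], [2, 5], [4], [6], [7]] has shape [2, 2, 1, 1, 1].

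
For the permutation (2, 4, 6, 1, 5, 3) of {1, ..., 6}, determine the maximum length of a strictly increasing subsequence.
3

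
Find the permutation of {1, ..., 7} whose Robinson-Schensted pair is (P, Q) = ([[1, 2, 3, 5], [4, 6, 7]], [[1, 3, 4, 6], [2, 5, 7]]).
4 1 2 6 3 7 5

Reverse the RSK construction: for i from n down to 1, find the cell of Q containing i, remove the entry at that cell from P, and reverse-bump it up through P; the value ejected from row 1 is w(i).

Step i=7: Q has 7 at row 2, column 3; remove 7 from row 2 of P and reverse-bump: 7 enters row 1 and ejects 5. So w(7) = 5. P is now [[1, 2, 3, 7], [4, 6]].
Step i=6: Q has 6 at row 1, column 4; remove that cell from P, ejecting 7. So w(6) = 7. P is now [[1, 2, 3], [4, 6]].
Step i=5: Q has 5 at row 2, column 2; remove 6 from row 2 of P and reverse-bump: 6 enters row 1 and ejects 3. So w(5) = 3. P is now [[1, 2, 6], [4]].
Step i=4: Q has 4 at row 1, column 3; remove that cell from P, ejecting 6. So w(4) = 6. P is now [[1, 2], [4]].
Step i=3: Q has 3 at row 1, column 2; remove that cell from P, ejecting 2. So w(3) = 2. P is now [[1], [4]].
Step i=2: Q has 2 at row 2, column 1; remove 4 from row 2 of P and reverse-bump: 4 enters row 1 and ejects 1. So w(2) = 1. P is now [[4]].
Step i=1: Q has 1 at row 1, column 1; remove that cell from P, ejecting 4. So w(1) = 4. P is now [].

So w = 4 1 2 6 3 7 5.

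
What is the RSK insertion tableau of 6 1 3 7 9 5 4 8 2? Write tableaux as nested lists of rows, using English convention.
P = [[1, 2, 4, 8], [3, 7, 9], [5], [6]]

Insert 6: appended to row 1. P = [[6]].
Insert 1: 1 bumps 6 from row 1; 6 starts row 2. P = [[1], [6]].
Insert 3: appended to row 1. P = [[1, 3], [6]].
Insert 7: appended to row 1. P = [[1, 3, 7], [6]].
Insert 9: appended to row 1. P = [[1, 3, 7, 9], [6]].
Insert 5: 5 bumps 7 from row 1; 7 appends to row 2. P = [[1, 3, 5, 9], [6, 7]].
Insert 4: 4 bumps 5 from row 1; 5 bumps 6 from row 2; 6 starts row 3. P = [[1, 3, 4, 9], [5, 7], [6]].
Insert 8: 8 bumps 9 from row 1; 9 appends to row 2. P = [[1, 3, 4, 8], [5, 7, 9], [6]].
Insert 2: 2 bumps 3 from row 1; 3 bumps 5 from row 2; 5 bumps 6 from row 3; 6 starts row 4. P = [[1, 2, 4, 8], [3, 7, 9], [5], [6]].

So P = [[1, 2, 4, 8], [3, 7, 9], [5], [6]].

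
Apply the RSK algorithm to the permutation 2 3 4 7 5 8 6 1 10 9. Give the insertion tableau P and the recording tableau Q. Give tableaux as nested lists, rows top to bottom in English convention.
P = [[1, 3, 4, 5, 6, 9], [2, 8, 10], [7]], Q = [[1, 2, 3, 4, 6, 9], [5, 7, 10], [8]]

Insert each entry of the permutation into P by Schensted row insertion, recording in Q the position of each new cell.

Insert 2: appended to row 1. P = [[2]].
Insert 3: appended to row 1. P = [[2, 3]].
Insert 4: appended to row 1. P = [[2, 3, 4]].
Insert 7: appended to row 1. P = [[2, 3, 4, 7]].
Insert 5: 5 bumps 7 from row 1; 7 starts row 2. P = [[2, 3, 4, 5], [7]].
Insert 8: appended to row 1. P = [[2, 3, 4, 5, 8], [7]].
Insert 6: 6 bumps 8 from row 1; 8 appends to row 2. P = [[2, 3, 4, 5, 6], [7, 8]].
Insert 1: 1 bumps 2 from row 1; 2 bumps 7 from row 2; 7 starts row 3. P = [[1, 3, 4, 5, 6], [2, 8], [7]].
Insert 10: appended to row 1. P = [[1, 3, 4, 5, 6, 10], [2, 8], [7]].
Insert 9: 9 bumps 10 from row 1; 10 appends to row 2. P = [[1, 3, 4, 5, 6, 9], [2, 8, 10], [7]].

So P = [[1, 3, 4, 5, 6, 9], [2, 8, 10], [7]], Q = [[1, 2, 3, 4, 6, 9], [5, 7, 10], [8]].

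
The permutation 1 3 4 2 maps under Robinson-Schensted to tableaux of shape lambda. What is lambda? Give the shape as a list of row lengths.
Row-insert each entry into an empty tableau.

After inserting 1: P = [[1]].
After inserting 3: P = [[1, 3]].
After inserting 4: P = [[1, 3, 4]].
After inserting 2: P = [[1, 2, 4], [3]].

The final insertion tableau P = [[1, 2, 4], [3]] has shape [3, 1].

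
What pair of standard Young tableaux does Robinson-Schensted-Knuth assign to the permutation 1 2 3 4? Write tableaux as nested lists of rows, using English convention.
Insert each entry of the permutation into P by Schensted row insertion, recording in Q the position of each new cell.

Insert 1: appended to row 1. P = [[1]].
Insert 2: appended to row 1. P = [[1, 2]].
Insert 3: appended to row 1. P = [[1, 2, 3]].
Insert 4: appended to row 1. P = [[1, 2, 3, 4]].

So P = [[1, 2, 3, 4]], Q = [[1, 2, 3, 4]].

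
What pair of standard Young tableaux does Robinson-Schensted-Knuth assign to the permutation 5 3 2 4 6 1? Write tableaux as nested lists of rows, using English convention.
Insert each entry of the permutation into P by Schensted row insertion, recording in Q the position of each new cell.

Insert 5: appended to row 1. P = [[5]].
Insert 3: 3 bumps 5 from row 1; 5 starts row 2. P = [[3], [5]].
Insert 2: 2 bumps 3 from row 1; 3 bumps 5 from row 2; 5 starts row 3. P = [[2], [3], [5]].
Insert 4: appended to row 1. P = [[2, 4], [3], [5]].
Insert 6: appended to row 1. P = [[2, 4, 6], [3], [5]].
Insert 1: 1 bumps 2 from row 1; 2 bumps 3 from row 2; 3 bumps 5 from row 3; 5 starts row 4. P = [[1, 4, 6], [2], [3], [5]].

So P = [[1, 4, 6], [2], [3], [5]], Q = [[1, 4, 5], [2], [3], [6]].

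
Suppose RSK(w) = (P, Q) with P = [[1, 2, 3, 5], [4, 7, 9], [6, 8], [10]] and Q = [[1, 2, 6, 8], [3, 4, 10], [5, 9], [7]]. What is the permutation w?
Reverse the RSK construction: for i from n down to 1, find the cell of Q containing i, remove the entry at that cell from P, and reverse-bump it up through P; the value ejected from row 1 is w(i).

Step i=10: Q has 10 at row 2, column 3; remove 9 from row 2 of P and reverse-bump: 9 enters row 1 and ejects 5. So w(10) = 5. P is now [[1, 2, 3, 9], [4, 7], [6, 8], [10]].
Step i=9: Q has 9 at row 3, column 2; remove 8 from row 3 of P and reverse-bump: 8 enters row 2 and ejects 7; 7 enters row 1 and ejects 3. So w(9) = 3. P is now [[1, 2, 7, 9], [4, 8], [6], [10]].
Step i=8: Q has 8 at row 1, column 4; remove that cell from P, ejecting 9. So w(8) = 9. P is now [[1, 2, 7], [4, 8], [6], [10]].
Step i=7: Q has 7 at row 4, column 1; remove 10 from row 4 of P and reverse-bump: 10 enters row 3 and ejects 6; 6 enters row 2 and ejects 4; 4 enters row 1 and ejects 2. So w(7) = 2. P is now [[1, 4, 7], [6, 8], [10]].
Step i=6: Q has 6 at row 1, column 3; remove that cell from P, ejecting 7. So w(6) = 7. P is now [[1, 4], [6, 8], [10]].
Step i=5: Q has 5 at row 3, column 1; remove 10 from row 3 of P and reverse-bump: 10 enters row 2 and ejects 8; 8 enters row 1 and ejects 4. So w(5) = 4. P is now [[1, 8], [6, 10]].
Step i=4: Q has 4 at row 2, column 2; remove 10 from row 2 of P and reverse-bump: 10 enters row 1 and ejects 8. So w(4) = 8. P is now [[1, 10], [6]].
Step i=3: Q has 3 at row 2, column 1; remove 6 from row 2 of P and reverse-bump: 6 enters row 1 and ejects 1. So w(3) = 1. P is now [[6, 10]].
Step i=2: Q has 2 at row 1, column 2; remove that cell from P, ejecting 10. So w(2) = 10. P is now [[6]].
Step i=1: Q has 1 at row 1, column 1; remove that cell from P, ejecting 6. So w(1) = 6. P is now [].

So w = 6 10 1 8 4 7 2 9 3 5.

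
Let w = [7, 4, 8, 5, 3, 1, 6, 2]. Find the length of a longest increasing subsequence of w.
3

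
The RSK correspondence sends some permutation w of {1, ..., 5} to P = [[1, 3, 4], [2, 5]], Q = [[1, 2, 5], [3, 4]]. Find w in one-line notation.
Reverse the RSK construction: for i from n down to 1, find the cell of Q containing i, remove the entry at that cell from P, and reverse-bump it up through P; the value ejected from row 1 is w(i).

Step i=5: Q has 5 at row 1, column 3; remove that cell from P, ejecting 4. So w(5) = 4. P is now [[1, 3], [2, 5]].
Step i=4: Q has 4 at row 2, column 2; remove 5 from row 2 of P and reverse-bump: 5 enters row 1 and ejects 3. So w(4) = 3. P is now [[1, 5], [2]].
Step i=3: Q has 3 at row 2, column 1; remove 2 from row 2 of P and reverse-bump: 2 enters row 1 and ejects 1. So w(3) = 1. P is now [[2, 5]].
Step i=2: Q has 2 at row 1, column 2; remove that cell from P, ejecting 5. So w(2) = 5. P is now [[2]].
Step i=1: Q has 1 at row 1, column 1; remove that cell from P, ejecting 2. So w(1) = 2. P is now [].

So w = 2 5 1 3 4.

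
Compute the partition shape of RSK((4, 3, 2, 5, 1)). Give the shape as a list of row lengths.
[2, 1, 1, 1]

Row-insert each entry into an empty tableau.

After inserting 4: P = [[4]].
After inserting 3: P = [[3], [4]].
After inserting 2: P = [[2], [3], [4]].
After inserting 5: P = [[2, 5], [3], [4]].
After inserting 1: P = [[1, 5], [2], [3], [4]].

The final insertion tableau P = [[1, 5], [2], [3], [4]] has shape [2, 1, 1, 1].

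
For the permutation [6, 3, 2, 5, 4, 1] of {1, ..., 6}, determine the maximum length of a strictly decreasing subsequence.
4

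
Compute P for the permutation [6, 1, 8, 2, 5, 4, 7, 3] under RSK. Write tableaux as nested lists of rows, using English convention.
P = [[1, 2, 3, 7], [4, 8], [5], [6]]

Insert 6: appended to row 1. P = [[6]].
Insert 1: 1 bumps 6 from row 1; 6 starts row 2. P = [[1], [6]].
Insert 8: appended to row 1. P = [[1, 8], [6]].
Insert 2: 2 bumps 8 from row 1; 8 appends to row 2. P = [[1, 2], [6, 8]].
Insert 5: appended to row 1. P = [[1, 2, 5], [6, 8]].
Insert 4: 4 bumps 5 from row 1; 5 bumps 6 from row 2; 6 starts row 3. P = [[1, 2, 4], [5, 8], [6]].
Insert 7: appended to row 1. P = [[1, 2, 4, 7], [5, 8], [6]].
Insert 3: 3 bumps 4 from row 1; 4 bumps 5 from row 2; 5 bumps 6 from row 3; 6 starts row 4. P = [[1, 2, 3, 7], [4, 8], [5], [6]].

So P = [[1, 2, 3, 7], [4, 8], [5], [6]].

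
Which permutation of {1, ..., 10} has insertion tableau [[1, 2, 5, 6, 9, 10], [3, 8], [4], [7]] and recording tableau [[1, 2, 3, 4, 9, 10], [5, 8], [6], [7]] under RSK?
Reverse the RSK construction: for i from n down to 1, find the cell of Q containing i, remove the entry at that cell from P, and reverse-bump it up through P; the value ejected from row 1 is w(i).

Step i=10: Q has 10 at row 1, column 6; remove that cell from P, ejecting 10. So w(10) = 10. P is now [[1, 2, 5, 6, 9], [3, 8], [4], [7]].
Step i=9: Q has 9 at row 1, column 5; remove that cell from P, ejecting 9. So w(9) = 9. P is now [[1, 2, 5, 6], [3, 8], [4], [7]].
Step i=8: Q has 8 at row 2, column 2; remove 8 from row 2 of P and reverse-bump: 8 enters row 1 and ejects 6. So w(8) = 6. P is now [[1, 2, 5, 8], [3], [4], [7]].
Step i=7: Q has 7 at row 4, column 1; remove 7 from row 4 of P and reverse-bump: 7 enters row 3 and ejects 4; 4 enters row 2 and ejects 3; 3 enters row 1 and ejects 2. So w(7) = 2. P is now [[1, 3, 5, 8], [4], [7]].
Step i=6: Q has 6 at row 3, column 1; remove 7 from row 3 of P and reverse-bump: 7 enters row 2 and ejects 4; 4 enters row 1 and ejects 3. So w(6) = 3. P is now [[1, 4, 5, 8], [7]].
Step i=5: Q has 5 at row 2, column 1; remove 7 from row 2 of P and reverse-bump: 7 enters row 1 and ejects 5. So w(5) = 5. P is now [[1, 4, 7, 8]].
Step i=4: Q has 4 at row 1, column 4; remove that cell from P, ejecting 8. So w(4) = 8. P is now [[1, 4, 7]].
Step i=3: Q has 3 at row 1, column 3; remove that cell from P, ejecting 7. So w(3) = 7. P is now [[1, 4]].
Step i=2: Q has 2 at row 1, column 2; remove that cell from P, ejecting 4. So w(2) = 4. P is now [[1]].
Step i=1: Q has 1 at row 1, column 1; remove that cell from P, ejecting 1. So w(1) = 1. P is now [].

So w = 1 4 7 8 5 3 2 6 9 10.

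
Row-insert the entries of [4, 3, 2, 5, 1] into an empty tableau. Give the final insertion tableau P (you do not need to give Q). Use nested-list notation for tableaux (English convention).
P = [[1, 5], [2], [3], [4]]

After inserting 4: P = [[4]].
After inserting 3: P = [[3], [4]].
After inserting 2: P = [[2], [3], [4]].
After inserting 5: P = [[2, 5], [3], [4]].
After inserting 1: P = [[1, 5], [2], [3], [4]].

So P = [[1, 5], [2], [3], [4]].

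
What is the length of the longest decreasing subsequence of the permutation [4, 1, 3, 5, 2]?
3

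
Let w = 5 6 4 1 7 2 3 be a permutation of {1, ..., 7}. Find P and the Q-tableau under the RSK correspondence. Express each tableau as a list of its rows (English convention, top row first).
Insert each entry of the permutation into P by Schensted row insertion, recording in Q the position of each new cell.

Insert 5: appended to row 1. P = [[5]], Q = [[1]].
Insert 6: appended to row 1. P = [[5, 6]], Q = [[1, 2]].
Insert 4: 4 bumps 5 from row 1; 5 starts row 2. P = [[4, 6], [5]], Q = [[1, 2], [3]].
Insert 1: 1 bumps 4 from row 1; 4 bumps 5 from row 2; 5 starts row 3. P = [[1, 6], [4], [5]], Q = [[1, 2], [3], [4]].
Insert 7: appended to row 1. P = [[1, 6, 7], [4], [5]], Q = [[1, 2, 5], [3], [4]].
Insert 2: 2 bumps 6 from row 1; 6 appends to row 2. P = [[1, 2, 7], [4, 6], [5]], Q = [[1, 2, 5], [3, 6], [4]].
Insert 3: 3 bumps 7 from row 1; 7 appends to row 2. P = [[1, 2, 3], [4, 6, 7], [5]], Q = [[1, 2, 5], [3, 6, 7], [4]].

So P = [[1, 2, 3], [4, 6, 7], [5]], Q = [[1, 2, 5], [3, 6, 7], [4]].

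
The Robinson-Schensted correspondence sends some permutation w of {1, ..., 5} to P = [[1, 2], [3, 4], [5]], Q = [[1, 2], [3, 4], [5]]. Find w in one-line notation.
3 5 1 4 2

Reverse RSK: for i = n, n-1, ..., 1, locate i in Q, remove the corresponding corner cell from P, and reverse-bump its entry up through P; the value ejected from row 1 is w(i).

So w = 3 5 1 4 2.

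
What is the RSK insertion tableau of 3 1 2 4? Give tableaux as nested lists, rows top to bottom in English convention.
Insert 3: appended to row 1. P = [[3]].
Insert 1: 1 bumps 3 from row 1; 3 starts row 2. P = [[1], [3]].
Insert 2: appended to row 1. P = [[1, 2], [3]].
Insert 4: appended to row 1. P = [[1, 2, 4], [3]].

So P = [[1, 2, 4], [3]].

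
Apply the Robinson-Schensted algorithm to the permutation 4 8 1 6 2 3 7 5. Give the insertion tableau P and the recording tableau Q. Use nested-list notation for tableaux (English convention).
P = [[1, 2, 3, 5], [4, 6, 7], [8]], Q = [[1, 2, 6, 7], [3, 4, 8], [5]]

Insert each entry of the permutation into P by Schensted row insertion, recording in Q the position of each new cell.

Insert 4: appended to row 1. P = [[4]].
Insert 8: appended to row 1. P = [[4, 8]].
Insert 1: 1 bumps 4 from row 1; 4 starts row 2. P = [[1, 8], [4]].
Insert 6: 6 bumps 8 from row 1; 8 appends to row 2. P = [[1, 6], [4, 8]].
Insert 2: 2 bumps 6 from row 1; 6 bumps 8 from row 2; 8 starts row 3. P = [[1, 2], [4, 6], [8]].
Insert 3: appended to row 1. P = [[1, 2, 3], [4, 6], [8]].
Insert 7: appended to row 1. P = [[1, 2, 3, 7], [4, 6], [8]].
Insert 5: 5 bumps 7 from row 1; 7 appends to row 2. P = [[1, 2, 3, 5], [4, 6, 7], [8]].

So P = [[1, 2, 3, 5], [4, 6, 7], [8]], Q = [[1, 2, 6, 7], [3, 4, 8], [5]].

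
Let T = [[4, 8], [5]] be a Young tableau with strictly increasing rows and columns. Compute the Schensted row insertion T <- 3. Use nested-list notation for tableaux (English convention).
[[3, 8], [4], [5]]

In row 1, 3 replaces 4 (the leftmost entry greater than 3); 4 is bumped to row 2. In row 2, 4 replaces 5 (the leftmost entry greater than 4); 5 is bumped to row 3. 5 starts a new row 3. The new tableau is [[3, 8], [4], [5]].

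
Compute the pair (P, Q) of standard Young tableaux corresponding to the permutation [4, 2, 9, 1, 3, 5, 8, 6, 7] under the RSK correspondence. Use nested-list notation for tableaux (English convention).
Insert each entry of the permutation into P by Schensted row insertion, recording in Q the position of each new cell.

Insert 4: appended to row 1. P = [[4]].
Insert 2: 2 bumps 4 from row 1; 4 starts row 2. P = [[2], [4]].
Insert 9: appended to row 1. P = [[2, 9], [4]].
Insert 1: 1 bumps 2 from row 1; 2 bumps 4 from row 2; 4 starts row 3. P = [[1, 9], [2], [4]].
Insert 3: 3 bumps 9 from row 1; 9 appends to row 2. P = [[1, 3], [2, 9], [4]].
Insert 5: appended to row 1. P = [[1, 3, 5], [2, 9], [4]].
Insert 8: appended to row 1. P = [[1, 3, 5, 8], [2, 9], [4]].
Insert 6: 6 bumps 8 from row 1; 8 bumps 9 from row 2; 9 appends to row 3. P = [[1, 3, 5, 6], [2, 8], [4, 9]].
Insert 7: appended to row 1. P = [[1, 3, 5, 6, 7], [2, 8], [4, 9]].

So P = [[1, 3, 5, 6, 7], [2, 8], [4, 9]], Q = [[1, 3, 6, 7, 9], [2, 5], [4, 8]].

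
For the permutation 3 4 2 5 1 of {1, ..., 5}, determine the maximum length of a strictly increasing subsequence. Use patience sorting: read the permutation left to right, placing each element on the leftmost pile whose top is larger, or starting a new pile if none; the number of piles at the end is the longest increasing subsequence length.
3

3: new pile. tops = [3]
4: new pile. tops = [3, 4]
2: onto pile 1 (replacing 3). tops = [2, 4]
5: new pile. tops = [2, 4, 5]
1: onto pile 1 (replacing 2). tops = [1, 4, 5]

3 piles, so the longest increasing subsequence has length 3.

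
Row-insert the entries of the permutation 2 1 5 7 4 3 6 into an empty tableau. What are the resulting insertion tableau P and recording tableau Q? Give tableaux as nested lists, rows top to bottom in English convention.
Insert each entry of the permutation into P by Schensted row insertion, recording in Q the position of each new cell.

Insert 2: appended to row 1. P = [[2]], Q = [[1]].
Insert 1: 1 bumps 2 from row 1; 2 starts row 2. P = [[1], [2]], Q = [[1], [2]].
Insert 5: appended to row 1. P = [[1, 5], [2]], Q = [[1, 3], [2]].
Insert 7: appended to row 1. P = [[1, 5, 7], [2]], Q = [[1, 3, 4], [2]].
Insert 4: 4 bumps 5 from row 1; 5 appends to row 2. P = [[1, 4, 7], [2, 5]], Q = [[1, 3, 4], [2, 5]].
Insert 3: 3 bumps 4 from row 1; 4 bumps 5 from row 2; 5 starts row 3. P = [[1, 3, 7], [2, 4], [5]], Q = [[1, 3, 4], [2, 5], [6]].
Insert 6: 6 bumps 7 from row 1; 7 appends to row 2. P = [[1, 3, 6], [2, 4, 7], [5]], Q = [[1, 3, 4], [2, 5, 7], [6]].

So P = [[1, 3, 6], [2, 4, 7], [5]], Q = [[1, 3, 4], [2, 5, 7], [6]].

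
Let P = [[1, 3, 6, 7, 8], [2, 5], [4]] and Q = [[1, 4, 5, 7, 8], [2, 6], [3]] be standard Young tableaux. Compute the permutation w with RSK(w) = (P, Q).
Reverse the RSK construction: for i from n down to 1, find the cell of Q containing i, remove the entry at that cell from P, and reverse-bump it up through P; the value ejected from row 1 is w(i).

Step i=8: Q has 8 at row 1, column 5; remove that cell from P, ejecting 8. So w(8) = 8. P is now [[1, 3, 6, 7], [2, 5], [4]].
Step i=7: Q has 7 at row 1, column 4; remove that cell from P, ejecting 7. So w(7) = 7. P is now [[1, 3, 6], [2, 5], [4]].
Step i=6: Q has 6 at row 2, column 2; remove 5 from row 2 of P and reverse-bump: 5 enters row 1 and ejects 3. So w(6) = 3. P is now [[1, 5, 6], [2], [4]].
Step i=5: Q has 5 at row 1, column 3; remove that cell from P, ejecting 6. So w(5) = 6. P is now [[1, 5], [2], [4]].
Step i=4: Q has 4 at row 1, column 2; remove that cell from P, ejecting 5. So w(4) = 5. P is now [[1], [2], [4]].
Step i=3: Q has 3 at row 3, column 1; remove 4 from row 3 of P and reverse-bump: 4 enters row 2 and ejects 2; 2 enters row 1 and ejects 1. So w(3) = 1. P is now [[2], [4]].
Step i=2: Q has 2 at row 2, column 1; remove 4 from row 2 of P and reverse-bump: 4 enters row 1 and ejects 2. So w(2) = 2. P is now [[4]].
Step i=1: Q has 1 at row 1, column 1; remove that cell from P, ejecting 4. So w(1) = 4. P is now [].

So w = 4 2 1 5 6 3 7 8.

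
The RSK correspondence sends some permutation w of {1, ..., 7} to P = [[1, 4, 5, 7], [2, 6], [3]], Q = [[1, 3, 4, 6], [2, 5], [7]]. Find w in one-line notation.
Reverse the RSK construction: for i from n down to 1, find the cell of Q containing i, remove the entry at that cell from P, and reverse-bump it up through P; the value ejected from row 1 is w(i).

Step i=7: Q has 7 at row 3, column 1; remove 3 from row 3 of P and reverse-bump: 3 enters row 2 and ejects 2; 2 enters row 1 and ejects 1. So w(7) = 1. P is now [[2, 4, 5, 7], [3, 6]].
Step i=6: Q has 6 at row 1, column 4; remove that cell from P, ejecting 7. So w(6) = 7. P is now [[2, 4, 5], [3, 6]].
Step i=5: Q has 5 at row 2, column 2; remove 6 from row 2 of P and reverse-bump: 6 enters row 1 and ejects 5. So w(5) = 5. P is now [[2, 4, 6], [3]].
Step i=4: Q has 4 at row 1, column 3; remove that cell from P, ejecting 6. So w(4) = 6. P is now [[2, 4], [3]].
Step i=3: Q has 3 at row 1, column 2; remove that cell from P, ejecting 4. So w(3) = 4. P is now [[2], [3]].
Step i=2: Q has 2 at row 2, column 1; remove 3 from row 2 of P and reverse-bump: 3 enters row 1 and ejects 2. So w(2) = 2. P is now [[3]].
Step i=1: Q has 1 at row 1, column 1; remove that cell from P, ejecting 3. So w(1) = 3. P is now [].

So w = 3 2 4 6 5 7 1.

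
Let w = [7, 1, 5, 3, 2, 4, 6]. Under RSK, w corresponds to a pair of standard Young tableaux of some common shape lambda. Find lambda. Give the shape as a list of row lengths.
Row-insert each entry into an empty tableau.

After inserting 7: P = [[7]].
After inserting 1: P = [[1], [7]].
After inserting 5: P = [[1, 5], [7]].
After inserting 3: P = [[1, 3], [5], [7]].
After inserting 2: P = [[1, 2], [3], [5], [7]].
After inserting 4: P = [[1, 2, 4], [3], [5], [7]].
After inserting 6: P = [[1, 2, 4, 6], [3], [5], [7]].

The final insertion tableau P = [[1, 2, 4, 6], [3], [5], [7]] has shape [4, 1, 1, 1].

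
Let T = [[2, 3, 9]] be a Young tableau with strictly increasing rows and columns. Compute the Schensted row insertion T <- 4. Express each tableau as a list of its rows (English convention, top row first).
In row 1, 4 replaces 9 (the leftmost entry greater than 4); 9 is bumped to row 2. 9 starts a new row 2. The new tableau is [[2, 3, 4], [9]].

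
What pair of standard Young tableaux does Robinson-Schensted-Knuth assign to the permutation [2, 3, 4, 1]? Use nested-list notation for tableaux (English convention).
P = [[1, 3, 4], [2]], Q = [[1, 2, 3], [4]]

Insert each entry of the permutation into P by Schensted row insertion, recording in Q the position of each new cell.

Insert 2: appended to row 1. P = [[2]], Q = [[1]].
Insert 3: appended to row 1. P = [[2, 3]], Q = [[1, 2]].
Insert 4: appended to row 1. P = [[2, 3, 4]], Q = [[1, 2, 3]].
Insert 1: 1 bumps 2 from row 1; 2 starts row 2. P = [[1, 3, 4], [2]], Q = [[1, 2, 3], [4]].

So P = [[1, 3, 4], [2]], Q = [[1, 2, 3], [4]].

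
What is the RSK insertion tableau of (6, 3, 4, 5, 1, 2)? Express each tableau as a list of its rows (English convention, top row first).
Insert 6: appended to row 1. P = [[6]].
Insert 3: 3 bumps 6 from row 1; 6 starts row 2. P = [[3], [6]].
Insert 4: appended to row 1. P = [[3, 4], [6]].
Insert 5: appended to row 1. P = [[3, 4, 5], [6]].
Insert 1: 1 bumps 3 from row 1; 3 bumps 6 from row 2; 6 starts row 3. P = [[1, 4, 5], [3], [6]].
Insert 2: 2 bumps 4 from row 1; 4 appends to row 2. P = [[1, 2, 5], [3, 4], [6]].

So P = [[1, 2, 5], [3, 4], [6]].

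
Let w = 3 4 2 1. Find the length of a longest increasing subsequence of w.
2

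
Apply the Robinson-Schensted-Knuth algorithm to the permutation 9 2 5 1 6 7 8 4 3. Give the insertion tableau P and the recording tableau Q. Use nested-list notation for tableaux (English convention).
P = [[1, 3, 6, 7, 8], [2, 4], [5], [9]], Q = [[1, 3, 5, 6, 7], [2, 8], [4], [9]]

Insert each entry of the permutation into P by Schensted row insertion, recording in Q the position of each new cell.

Insert 9: appended to row 1. P = [[9]].
Insert 2: 2 bumps 9 from row 1; 9 starts row 2. P = [[2], [9]].
Insert 5: appended to row 1. P = [[2, 5], [9]].
Insert 1: 1 bumps 2 from row 1; 2 bumps 9 from row 2; 9 starts row 3. P = [[1, 5], [2], [9]].
Insert 6: appended to row 1. P = [[1, 5, 6], [2], [9]].
Insert 7: appended to row 1. P = [[1, 5, 6, 7], [2], [9]].
Insert 8: appended to row 1. P = [[1, 5, 6, 7, 8], [2], [9]].
Insert 4: 4 bumps 5 from row 1; 5 appends to row 2. P = [[1, 4, 6, 7, 8], [2, 5], [9]].
Insert 3: 3 bumps 4 from row 1; 4 bumps 5 from row 2; 5 bumps 9 from row 3; 9 starts row 4. P = [[1, 3, 6, 7, 8], [2, 4], [5], [9]].

So P = [[1, 3, 6, 7, 8], [2, 4], [5], [9]], Q = [[1, 3, 5, 6, 7], [2, 8], [4], [9]].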